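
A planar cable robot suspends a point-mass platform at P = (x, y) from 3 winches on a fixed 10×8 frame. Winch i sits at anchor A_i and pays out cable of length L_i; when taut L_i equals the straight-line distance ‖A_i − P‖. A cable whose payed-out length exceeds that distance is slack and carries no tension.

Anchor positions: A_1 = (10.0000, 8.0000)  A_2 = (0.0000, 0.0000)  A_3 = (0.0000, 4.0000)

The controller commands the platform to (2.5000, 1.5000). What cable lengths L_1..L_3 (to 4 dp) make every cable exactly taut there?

L_1 = √((10.0000−2.5000)² + (8.0000−1.5000)²) = 9.9247
L_2 = √((0.0000−2.5000)² + (0.0000−1.5000)²) = 2.9155
L_3 = √((0.0000−2.5000)² + (4.0000−1.5000)²) = 3.5355

(9.9247, 2.9155, 3.5355)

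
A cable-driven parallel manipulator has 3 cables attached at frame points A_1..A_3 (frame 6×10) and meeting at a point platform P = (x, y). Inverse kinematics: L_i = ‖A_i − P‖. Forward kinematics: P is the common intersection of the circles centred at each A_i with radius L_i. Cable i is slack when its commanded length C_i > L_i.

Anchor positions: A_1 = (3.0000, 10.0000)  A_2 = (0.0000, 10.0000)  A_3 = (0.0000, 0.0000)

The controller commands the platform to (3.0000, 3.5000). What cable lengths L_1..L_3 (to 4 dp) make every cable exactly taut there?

L_1: Δ = A_1−P = (0.0000, 6.5000) → ‖Δ‖ = √42.2500 = 6.5000
L_2: Δ = A_2−P = (-3.0000, 6.5000) → ‖Δ‖ = √51.2500 = 7.1589
L_3: Δ = A_3−P = (-3.0000, -3.5000) → ‖Δ‖ = √21.2500 = 4.6098

(6.5000, 7.1589, 4.6098)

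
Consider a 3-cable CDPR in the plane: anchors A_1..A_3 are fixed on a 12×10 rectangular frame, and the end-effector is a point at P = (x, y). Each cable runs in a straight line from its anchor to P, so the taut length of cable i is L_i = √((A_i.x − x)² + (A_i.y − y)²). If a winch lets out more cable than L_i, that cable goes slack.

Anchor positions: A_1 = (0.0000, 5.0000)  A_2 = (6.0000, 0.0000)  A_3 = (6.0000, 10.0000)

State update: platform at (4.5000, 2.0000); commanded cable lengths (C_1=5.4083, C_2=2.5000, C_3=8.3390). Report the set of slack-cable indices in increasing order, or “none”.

cable 1: √((-4.5000)²+(3.0000)²)=5.4083, C_1=5.4083: taut
cable 2: √((1.5000)²+(-2.0000)²)=2.5000, C_2=2.5000: taut
cable 3: √((1.5000)²+(8.0000)²)=8.1394, C_3=8.3390: slack

3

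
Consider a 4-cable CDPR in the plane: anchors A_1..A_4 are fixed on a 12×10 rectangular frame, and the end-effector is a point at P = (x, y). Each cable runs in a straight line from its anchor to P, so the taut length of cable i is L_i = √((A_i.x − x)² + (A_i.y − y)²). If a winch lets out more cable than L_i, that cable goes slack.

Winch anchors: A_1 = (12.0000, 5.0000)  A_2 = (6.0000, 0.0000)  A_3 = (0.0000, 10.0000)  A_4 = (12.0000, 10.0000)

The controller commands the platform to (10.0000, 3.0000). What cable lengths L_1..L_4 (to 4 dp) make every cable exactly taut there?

L_1 = √((12.0000−10.0000)² + (5.0000−3.0000)²) = 2.8284
L_2 = √((6.0000−10.0000)² + (0.0000−3.0000)²) = 5.0000
L_3 = √((0.0000−10.0000)² + (10.0000−3.0000)²) = 12.2066
L_4 = √((12.0000−10.0000)² + (10.0000−3.0000)²) = 7.2801

(2.8284, 5.0000, 12.2066, 7.2801)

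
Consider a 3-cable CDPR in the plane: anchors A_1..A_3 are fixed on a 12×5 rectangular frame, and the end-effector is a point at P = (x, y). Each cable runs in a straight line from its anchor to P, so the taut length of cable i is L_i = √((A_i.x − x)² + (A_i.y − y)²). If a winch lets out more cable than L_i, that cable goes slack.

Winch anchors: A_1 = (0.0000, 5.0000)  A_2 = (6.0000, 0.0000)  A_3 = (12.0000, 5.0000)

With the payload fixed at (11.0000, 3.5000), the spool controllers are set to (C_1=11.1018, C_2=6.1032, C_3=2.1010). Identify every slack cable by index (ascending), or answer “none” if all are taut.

cable 1: L_1 = ‖A_1−P‖ = 11.1018;  C_1 = 11.1018 → taut
cable 2: L_2 = ‖A_2−P‖ = 6.1033;  C_2 = 6.1032 → taut
cable 3: L_3 = ‖A_3−P‖ = 1.8028;  C_3 = 2.1010 → slack

3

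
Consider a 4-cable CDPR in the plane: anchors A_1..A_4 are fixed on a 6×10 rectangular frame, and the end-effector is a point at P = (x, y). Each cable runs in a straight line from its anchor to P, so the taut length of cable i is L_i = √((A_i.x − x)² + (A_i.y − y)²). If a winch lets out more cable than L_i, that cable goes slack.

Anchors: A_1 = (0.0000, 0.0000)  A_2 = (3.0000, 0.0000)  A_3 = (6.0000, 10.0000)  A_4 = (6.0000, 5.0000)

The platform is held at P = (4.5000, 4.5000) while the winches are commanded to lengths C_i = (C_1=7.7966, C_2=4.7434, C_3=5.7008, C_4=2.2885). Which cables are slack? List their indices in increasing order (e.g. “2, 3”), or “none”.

1, 4

cable 1: √((-4.5000)²+(-4.5000)²)=6.3640, C_1=7.7966: slack
cable 2: √((-1.5000)²+(-4.5000)²)=4.7434, C_2=4.7434: taut
cable 3: √((1.5000)²+(5.5000)²)=5.7009, C_3=5.7008: taut
cable 4: √((1.5000)²+(0.5000)²)=1.5811, C_4=2.2885: slack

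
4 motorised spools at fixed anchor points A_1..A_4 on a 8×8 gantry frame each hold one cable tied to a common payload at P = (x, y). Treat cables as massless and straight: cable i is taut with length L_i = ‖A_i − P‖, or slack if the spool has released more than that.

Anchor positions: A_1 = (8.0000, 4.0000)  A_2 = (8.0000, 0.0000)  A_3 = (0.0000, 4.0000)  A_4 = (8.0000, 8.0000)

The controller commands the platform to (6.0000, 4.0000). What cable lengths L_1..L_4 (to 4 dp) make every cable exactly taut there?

cable 1: Δx=2.0000, Δy=0.0000; L_1 = √(Δx²+Δy²) = 2.0000
cable 2: Δx=2.0000, Δy=-4.0000; L_2 = √(Δx²+Δy²) = 4.4721
cable 3: Δx=-6.0000, Δy=0.0000; L_3 = √(Δx²+Δy²) = 6.0000
cable 4: Δx=2.0000, Δy=4.0000; L_4 = √(Δx²+Δy²) = 4.4721

(2.0000, 4.4721, 6.0000, 4.4721)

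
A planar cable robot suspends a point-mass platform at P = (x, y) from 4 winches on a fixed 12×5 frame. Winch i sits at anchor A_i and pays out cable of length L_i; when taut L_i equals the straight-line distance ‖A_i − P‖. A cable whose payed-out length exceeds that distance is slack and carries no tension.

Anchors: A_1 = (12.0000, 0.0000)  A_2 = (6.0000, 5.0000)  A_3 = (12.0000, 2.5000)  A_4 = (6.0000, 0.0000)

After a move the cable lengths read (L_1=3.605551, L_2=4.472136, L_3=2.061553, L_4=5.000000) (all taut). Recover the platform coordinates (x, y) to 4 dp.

circle eqns → linear via eq_j − eq_1; set k_j = A_j·A_j − L_j²
k_1 = 144.0000+0.0000−13.0000 = 131.0000
12.0000·x − 10.0000·y = k_1−k_2 = 90.0000
0.0000·x − 5.0000·y = k_1−k_3 = -15.0000
12.0000·x + 0.0000·y = k_1−k_4 = 120.0000
solve first two rows → x=10.0000, y=3.0000
check cable 4: ‖A_4−P‖² = 25.0000 ≈ L_4² = 25.0000 ✓

(10.0000, 3.0000)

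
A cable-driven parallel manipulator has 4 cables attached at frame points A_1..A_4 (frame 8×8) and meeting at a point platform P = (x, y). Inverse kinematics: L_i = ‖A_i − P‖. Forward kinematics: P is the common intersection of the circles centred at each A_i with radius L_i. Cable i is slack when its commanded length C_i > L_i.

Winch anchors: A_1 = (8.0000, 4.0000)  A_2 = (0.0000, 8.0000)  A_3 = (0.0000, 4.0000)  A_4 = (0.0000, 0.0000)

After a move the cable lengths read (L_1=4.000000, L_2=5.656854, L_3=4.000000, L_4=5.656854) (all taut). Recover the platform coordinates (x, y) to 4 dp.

circle eqns → linear via eq_j − eq_1; set q_j = A_j·A_j − L_j²
q_1 = 64.0000+16.0000−16.0000 = 64.0000
16.0000·x − 8.0000·y = q_1−q_2 = 32.0000
16.0000·x + 0.0000·y = q_1−q_3 = 64.0000
16.0000·x + 8.0000·y = q_1−q_4 = 96.0000
solve first two rows → x=4.0000, y=4.0000
check cable 4: ‖A_4−P‖² = 32.0000 ≈ L_4² = 32.0000 ✓

(4.0000, 4.0000)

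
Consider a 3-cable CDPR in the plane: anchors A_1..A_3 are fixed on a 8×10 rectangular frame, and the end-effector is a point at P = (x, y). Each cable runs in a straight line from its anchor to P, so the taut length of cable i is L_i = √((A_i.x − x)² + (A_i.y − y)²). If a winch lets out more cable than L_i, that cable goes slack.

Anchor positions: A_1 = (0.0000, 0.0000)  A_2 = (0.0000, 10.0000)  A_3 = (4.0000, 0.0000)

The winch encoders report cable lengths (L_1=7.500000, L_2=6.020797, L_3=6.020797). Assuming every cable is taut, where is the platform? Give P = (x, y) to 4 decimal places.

each cable: (A_i−P)·(A_i−P) = L_i²; let q_i = ‖A_i‖²−L_i²
q_1 = 0.0000+0.0000−56.2500 = -56.2500
row 1: 0.0000x − 20.0000y = -120.0000  (q_2=63.7500)
row 2: -8.0000x + 0.0000y = -36.0000  (q_3=-20.2500)
Cramer on rows 1–2 → x = 4.5000, y = 6.0000

(4.5000, 6.0000)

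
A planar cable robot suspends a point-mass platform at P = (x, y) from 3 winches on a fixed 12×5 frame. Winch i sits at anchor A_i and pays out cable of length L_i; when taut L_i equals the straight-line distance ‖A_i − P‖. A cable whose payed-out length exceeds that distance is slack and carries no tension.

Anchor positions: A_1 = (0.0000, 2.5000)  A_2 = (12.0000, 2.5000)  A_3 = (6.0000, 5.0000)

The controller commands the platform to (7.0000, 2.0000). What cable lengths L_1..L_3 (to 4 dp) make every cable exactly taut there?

L_1 = √((0.0000−7.0000)² + (2.5000−2.0000)²) = 7.0178
L_2 = √((12.0000−7.0000)² + (2.5000−2.0000)²) = 5.0249
L_3 = √((6.0000−7.0000)² + (5.0000−2.0000)²) = 3.1623

(7.0178, 5.0249, 3.1623)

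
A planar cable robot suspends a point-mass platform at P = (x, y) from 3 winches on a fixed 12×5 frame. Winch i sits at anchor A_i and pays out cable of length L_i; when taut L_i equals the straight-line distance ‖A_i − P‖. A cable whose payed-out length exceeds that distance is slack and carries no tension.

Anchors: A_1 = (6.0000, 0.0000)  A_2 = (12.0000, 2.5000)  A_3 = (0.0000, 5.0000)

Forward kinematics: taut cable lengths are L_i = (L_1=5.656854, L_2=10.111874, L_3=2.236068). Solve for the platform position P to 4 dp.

(2.0000, 4.0000)

circle eqns → linear via eq_j − eq_1; set k_j = A_j·A_j − L_j²
k_1 = 36.0000+0.0000−32.0000 = 4.0000
-12.0000·x − 5.0000·y = k_1−k_2 = -44.0000
12.0000·x − 10.0000·y = k_1−k_3 = -16.0000
solve first two rows → x=2.0000, y=4.0000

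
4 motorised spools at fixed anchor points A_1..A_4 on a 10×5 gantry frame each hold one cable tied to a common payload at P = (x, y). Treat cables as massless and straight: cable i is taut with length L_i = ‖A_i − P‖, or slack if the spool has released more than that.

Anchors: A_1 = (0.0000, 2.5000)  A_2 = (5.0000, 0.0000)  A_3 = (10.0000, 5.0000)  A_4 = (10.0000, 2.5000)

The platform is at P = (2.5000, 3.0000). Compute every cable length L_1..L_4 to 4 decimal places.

cable 1: Δx=-2.5000, Δy=-0.5000; L_1 = √(Δx²+Δy²) = 2.5495
cable 2: Δx=2.5000, Δy=-3.0000; L_2 = √(Δx²+Δy²) = 3.9051
cable 3: Δx=7.5000, Δy=2.0000; L_3 = √(Δx²+Δy²) = 7.7621
cable 4: Δx=7.5000, Δy=-0.5000; L_4 = √(Δx²+Δy²) = 7.5166

(2.5495, 3.9051, 7.7621, 7.5166)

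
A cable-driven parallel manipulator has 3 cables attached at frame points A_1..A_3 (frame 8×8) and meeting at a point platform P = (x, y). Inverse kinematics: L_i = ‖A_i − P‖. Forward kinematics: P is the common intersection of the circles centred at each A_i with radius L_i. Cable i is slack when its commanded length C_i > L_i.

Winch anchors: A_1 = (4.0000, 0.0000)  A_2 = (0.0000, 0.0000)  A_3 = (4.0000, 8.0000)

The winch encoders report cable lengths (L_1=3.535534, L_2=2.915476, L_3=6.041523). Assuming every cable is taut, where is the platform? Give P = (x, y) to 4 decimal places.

(1.5000, 2.5000)

circle eqns → linear via eq_j − eq_1; set q_j = A_j·A_j − L_j²
q_1 = 16.0000+0.0000−12.5000 = 3.5000
8.0000·x + 0.0000·y = q_1−q_2 = 12.0000
0.0000·x − 16.0000·y = q_1−q_3 = -40.0000
solve first two rows → x=1.5000, y=2.5000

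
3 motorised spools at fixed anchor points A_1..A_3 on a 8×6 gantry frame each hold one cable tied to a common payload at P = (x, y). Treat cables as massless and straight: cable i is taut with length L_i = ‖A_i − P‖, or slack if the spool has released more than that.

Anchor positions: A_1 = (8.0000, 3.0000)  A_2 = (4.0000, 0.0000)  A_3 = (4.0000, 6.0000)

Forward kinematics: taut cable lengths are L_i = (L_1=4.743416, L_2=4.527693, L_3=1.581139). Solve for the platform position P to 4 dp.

expand ‖A_i−P‖²=L_i² and subtract eq 1 (c_i ≔ ‖A_i‖²−L_i²)
c_1 = 64.0000+9.0000−22.5000 = 50.5000
eq1−eq2 → [8.0000  6.0000]·P = 55.0000
eq1−eq3 → [8.0000  -6.0000]·P = 1.0000
2×2 solve → P = (3.5000, 4.5000)

(3.5000, 4.5000)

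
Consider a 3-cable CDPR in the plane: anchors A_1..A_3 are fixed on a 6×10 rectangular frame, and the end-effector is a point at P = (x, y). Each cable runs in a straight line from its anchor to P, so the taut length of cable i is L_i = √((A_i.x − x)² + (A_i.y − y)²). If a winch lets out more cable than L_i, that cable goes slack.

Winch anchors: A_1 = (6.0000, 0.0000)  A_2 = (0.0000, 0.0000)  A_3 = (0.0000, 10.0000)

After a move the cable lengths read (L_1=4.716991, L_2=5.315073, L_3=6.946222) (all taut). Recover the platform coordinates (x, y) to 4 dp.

(3.5000, 4.0000)

circle eqns → linear via eq_j − eq_1; set k_j = A_j·A_j − L_j²
k_1 = 36.0000+0.0000−22.2500 = 13.7500
12.0000·x + 0.0000·y = k_1−k_2 = 42.0000
12.0000·x − 20.0000·y = k_1−k_3 = -38.0000
solve first two rows → x=3.5000, y=4.0000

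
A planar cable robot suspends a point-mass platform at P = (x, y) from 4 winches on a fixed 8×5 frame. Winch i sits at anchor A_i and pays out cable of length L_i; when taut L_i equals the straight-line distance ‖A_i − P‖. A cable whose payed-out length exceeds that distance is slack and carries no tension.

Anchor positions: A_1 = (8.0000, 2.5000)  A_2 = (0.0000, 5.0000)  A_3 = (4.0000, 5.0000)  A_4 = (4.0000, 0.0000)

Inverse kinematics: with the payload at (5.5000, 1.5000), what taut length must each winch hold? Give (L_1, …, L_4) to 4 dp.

(2.6926, 6.5192, 3.8079, 2.1213)

L_1: Δ = A_1−P = (2.5000, 1.0000) → ‖Δ‖ = √7.2500 = 2.6926
L_2: Δ = A_2−P = (-5.5000, 3.5000) → ‖Δ‖ = √42.5000 = 6.5192
L_3: Δ = A_3−P = (-1.5000, 3.5000) → ‖Δ‖ = √14.5000 = 3.8079
L_4: Δ = A_4−P = (-1.5000, -1.5000) → ‖Δ‖ = √4.5000 = 2.1213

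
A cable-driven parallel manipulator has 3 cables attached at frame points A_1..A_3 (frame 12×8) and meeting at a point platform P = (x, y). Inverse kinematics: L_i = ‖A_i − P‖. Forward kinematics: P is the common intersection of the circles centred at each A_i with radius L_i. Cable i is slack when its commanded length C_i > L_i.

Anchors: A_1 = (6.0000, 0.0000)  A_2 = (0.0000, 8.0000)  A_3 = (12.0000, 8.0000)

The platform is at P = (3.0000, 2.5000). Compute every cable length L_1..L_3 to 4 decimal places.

cable 1: Δx=3.0000, Δy=-2.5000; L_1 = √(Δx²+Δy²) = 3.9051
cable 2: Δx=-3.0000, Δy=5.5000; L_2 = √(Δx²+Δy²) = 6.2650
cable 3: Δx=9.0000, Δy=5.5000; L_3 = √(Δx²+Δy²) = 10.5475

(3.9051, 6.2650, 10.5475)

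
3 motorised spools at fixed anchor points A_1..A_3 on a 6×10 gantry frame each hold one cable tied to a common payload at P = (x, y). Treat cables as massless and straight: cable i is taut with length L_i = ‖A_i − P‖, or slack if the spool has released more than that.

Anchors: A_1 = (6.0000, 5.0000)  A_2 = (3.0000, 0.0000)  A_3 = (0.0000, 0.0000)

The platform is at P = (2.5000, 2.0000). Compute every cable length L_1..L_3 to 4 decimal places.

L_1 = √((6.0000−2.5000)² + (5.0000−2.0000)²) = 4.6098
L_2 = √((3.0000−2.5000)² + (0.0000−2.0000)²) = 2.0616
L_3 = √((0.0000−2.5000)² + (0.0000−2.0000)²) = 3.2016

(4.6098, 2.0616, 3.2016)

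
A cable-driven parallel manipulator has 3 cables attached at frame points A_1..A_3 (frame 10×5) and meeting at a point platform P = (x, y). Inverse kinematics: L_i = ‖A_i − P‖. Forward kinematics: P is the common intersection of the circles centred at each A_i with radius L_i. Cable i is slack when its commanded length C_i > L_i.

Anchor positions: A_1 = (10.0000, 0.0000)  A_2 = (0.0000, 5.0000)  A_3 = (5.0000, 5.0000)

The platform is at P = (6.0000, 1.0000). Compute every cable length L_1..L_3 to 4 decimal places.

(4.1231, 7.2111, 4.1231)

cable 1: Δx=4.0000, Δy=-1.0000; L_1 = √(Δx²+Δy²) = 4.1231
cable 2: Δx=-6.0000, Δy=4.0000; L_2 = √(Δx²+Δy²) = 7.2111
cable 3: Δx=-1.0000, Δy=4.0000; L_3 = √(Δx²+Δy²) = 4.1231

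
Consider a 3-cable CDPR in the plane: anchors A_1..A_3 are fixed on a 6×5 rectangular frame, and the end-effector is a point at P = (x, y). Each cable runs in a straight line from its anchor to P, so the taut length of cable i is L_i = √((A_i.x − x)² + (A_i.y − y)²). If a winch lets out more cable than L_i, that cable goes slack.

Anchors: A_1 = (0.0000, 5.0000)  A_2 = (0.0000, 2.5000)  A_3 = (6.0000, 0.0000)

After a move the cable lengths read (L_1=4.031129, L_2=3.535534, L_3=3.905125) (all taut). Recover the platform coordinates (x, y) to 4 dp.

expand ‖A_i−P‖²=L_i² and subtract eq 1 (k_i ≔ ‖A_i‖²−L_i²)
k_1 = 0.0000+25.0000−16.2500 = 8.7500
eq1−eq2 → [0.0000  5.0000]·P = 15.0000
eq1−eq3 → [-12.0000  10.0000]·P = -12.0000
2×2 solve → P = (3.5000, 3.0000)

(3.5000, 3.0000)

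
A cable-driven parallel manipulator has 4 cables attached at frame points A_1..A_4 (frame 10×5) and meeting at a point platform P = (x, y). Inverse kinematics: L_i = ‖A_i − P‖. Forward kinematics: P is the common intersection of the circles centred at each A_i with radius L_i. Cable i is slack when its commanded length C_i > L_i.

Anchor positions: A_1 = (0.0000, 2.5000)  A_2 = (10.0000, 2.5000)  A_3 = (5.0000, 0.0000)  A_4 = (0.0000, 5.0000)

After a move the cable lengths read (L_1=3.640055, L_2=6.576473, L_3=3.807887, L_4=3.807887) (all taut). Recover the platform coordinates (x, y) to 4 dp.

expand ‖A_i−P‖²=L_i² and subtract eq 1 (c_i ≔ ‖A_i‖²−L_i²)
c_1 = 0.0000+6.2500−13.2500 = -7.0000
eq1−eq2 → [-20.0000  0.0000]·P = -70.0000
eq1−eq3 → [-10.0000  5.0000]·P = -17.5000
eq1−eq4 → [0.0000  -5.0000]·P = -17.5000
2×2 solve → P = (3.5000, 3.5000)
check cable 4: ‖A_4−P‖² = 14.5000 ≈ L_4² = 14.5000 ✓

(3.5000, 3.5000)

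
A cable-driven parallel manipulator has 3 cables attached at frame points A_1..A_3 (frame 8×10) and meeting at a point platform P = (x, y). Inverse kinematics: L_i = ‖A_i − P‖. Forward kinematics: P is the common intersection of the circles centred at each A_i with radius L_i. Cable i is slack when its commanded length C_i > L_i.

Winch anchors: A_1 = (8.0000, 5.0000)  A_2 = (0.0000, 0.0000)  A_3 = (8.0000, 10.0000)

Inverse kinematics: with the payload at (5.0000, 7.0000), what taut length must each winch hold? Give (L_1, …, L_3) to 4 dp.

L_1: Δ = A_1−P = (3.0000, -2.0000) → ‖Δ‖ = √13.0000 = 3.6056
L_2: Δ = A_2−P = (-5.0000, -7.0000) → ‖Δ‖ = √74.0000 = 8.6023
L_3: Δ = A_3−P = (3.0000, 3.0000) → ‖Δ‖ = √18.0000 = 4.2426

(3.6056, 8.6023, 4.2426)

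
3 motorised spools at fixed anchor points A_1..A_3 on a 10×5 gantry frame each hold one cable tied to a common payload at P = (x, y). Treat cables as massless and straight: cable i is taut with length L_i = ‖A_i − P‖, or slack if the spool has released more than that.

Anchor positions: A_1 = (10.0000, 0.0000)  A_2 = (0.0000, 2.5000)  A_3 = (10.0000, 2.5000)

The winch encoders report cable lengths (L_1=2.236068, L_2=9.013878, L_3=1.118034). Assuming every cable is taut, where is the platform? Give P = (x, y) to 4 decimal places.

(9.0000, 2.0000)

expand ‖A_i−P‖²=L_i² and subtract eq 1 (c_i ≔ ‖A_i‖²−L_i²)
c_1 = 100.0000+0.0000−5.0000 = 95.0000
eq1−eq2 → [20.0000  -5.0000]·P = 170.0000
eq1−eq3 → [0.0000  -5.0000]·P = -10.0000
2×2 solve → P = (9.0000, 2.0000)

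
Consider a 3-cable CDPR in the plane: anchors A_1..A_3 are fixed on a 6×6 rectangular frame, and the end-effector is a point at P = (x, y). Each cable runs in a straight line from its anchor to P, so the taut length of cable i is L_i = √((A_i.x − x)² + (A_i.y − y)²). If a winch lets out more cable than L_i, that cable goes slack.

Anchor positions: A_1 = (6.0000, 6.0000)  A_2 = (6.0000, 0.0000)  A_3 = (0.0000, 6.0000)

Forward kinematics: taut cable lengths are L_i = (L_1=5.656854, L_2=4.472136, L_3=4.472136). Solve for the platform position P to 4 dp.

circle eqns → linear via eq_j − eq_1; set k_j = A_j·A_j − L_j²
k_1 = 36.0000+36.0000−32.0000 = 40.0000
0.0000·x + 12.0000·y = k_1−k_2 = 24.0000
12.0000·x + 0.0000·y = k_1−k_3 = 24.0000
solve first two rows → x=2.0000, y=2.0000

(2.0000, 2.0000)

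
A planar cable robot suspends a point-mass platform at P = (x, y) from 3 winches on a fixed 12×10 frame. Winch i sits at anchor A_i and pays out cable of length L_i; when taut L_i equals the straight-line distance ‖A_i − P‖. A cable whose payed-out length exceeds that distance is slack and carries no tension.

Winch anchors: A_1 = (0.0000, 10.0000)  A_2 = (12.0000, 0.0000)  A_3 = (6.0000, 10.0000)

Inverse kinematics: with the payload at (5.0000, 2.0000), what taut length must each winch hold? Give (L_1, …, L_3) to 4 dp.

L_1 = √((0.0000−5.0000)² + (10.0000−2.0000)²) = 9.4340
L_2 = √((12.0000−5.0000)² + (0.0000−2.0000)²) = 7.2801
L_3 = √((6.0000−5.0000)² + (10.0000−2.0000)²) = 8.0623

(9.4340, 7.2801, 8.0623)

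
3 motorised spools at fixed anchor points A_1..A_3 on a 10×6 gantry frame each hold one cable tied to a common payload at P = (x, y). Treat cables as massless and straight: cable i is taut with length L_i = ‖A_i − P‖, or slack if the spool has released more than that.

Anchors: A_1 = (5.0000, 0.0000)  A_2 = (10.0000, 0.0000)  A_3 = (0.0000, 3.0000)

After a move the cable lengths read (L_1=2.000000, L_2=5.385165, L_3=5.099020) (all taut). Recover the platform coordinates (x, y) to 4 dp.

expand ‖A_i−P‖²=L_i² and subtract eq 1 (q_i ≔ ‖A_i‖²−L_i²)
q_1 = 25.0000+0.0000−4.0000 = 21.0000
eq1−eq2 → [-10.0000  0.0000]·P = -50.0000
eq1−eq3 → [10.0000  -6.0000]·P = 38.0000
2×2 solve → P = (5.0000, 2.0000)

(5.0000, 2.0000)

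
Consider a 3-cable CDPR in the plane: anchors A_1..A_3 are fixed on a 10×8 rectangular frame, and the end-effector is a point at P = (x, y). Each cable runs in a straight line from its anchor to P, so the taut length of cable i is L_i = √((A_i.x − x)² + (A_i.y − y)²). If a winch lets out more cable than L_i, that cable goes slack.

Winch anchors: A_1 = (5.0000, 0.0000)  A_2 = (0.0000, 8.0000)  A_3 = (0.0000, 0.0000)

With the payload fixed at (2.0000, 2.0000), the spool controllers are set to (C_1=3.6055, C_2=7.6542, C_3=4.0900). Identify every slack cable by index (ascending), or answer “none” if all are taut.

i=1: geometric 3.6056 vs commanded 3.6055 ⇒ taut
i=2: geometric 6.3246 vs commanded 7.6542 ⇒ slack
i=3: geometric 2.8284 vs commanded 4.0900 ⇒ slack

2, 3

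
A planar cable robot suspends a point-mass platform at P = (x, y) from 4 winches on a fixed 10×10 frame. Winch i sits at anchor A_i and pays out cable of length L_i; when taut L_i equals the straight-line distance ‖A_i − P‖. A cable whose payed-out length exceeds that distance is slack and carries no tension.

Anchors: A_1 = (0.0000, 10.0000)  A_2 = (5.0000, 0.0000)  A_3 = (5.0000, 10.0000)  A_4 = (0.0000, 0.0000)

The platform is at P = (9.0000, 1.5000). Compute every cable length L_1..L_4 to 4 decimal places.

cable 1: Δx=-9.0000, Δy=8.5000; L_1 = √(Δx²+Δy²) = 12.3794
cable 2: Δx=-4.0000, Δy=-1.5000; L_2 = √(Δx²+Δy²) = 4.2720
cable 3: Δx=-4.0000, Δy=8.5000; L_3 = √(Δx²+Δy²) = 9.3941
cable 4: Δx=-9.0000, Δy=-1.5000; L_4 = √(Δx²+Δy²) = 9.1241

(12.3794, 4.2720, 9.3941, 9.1241)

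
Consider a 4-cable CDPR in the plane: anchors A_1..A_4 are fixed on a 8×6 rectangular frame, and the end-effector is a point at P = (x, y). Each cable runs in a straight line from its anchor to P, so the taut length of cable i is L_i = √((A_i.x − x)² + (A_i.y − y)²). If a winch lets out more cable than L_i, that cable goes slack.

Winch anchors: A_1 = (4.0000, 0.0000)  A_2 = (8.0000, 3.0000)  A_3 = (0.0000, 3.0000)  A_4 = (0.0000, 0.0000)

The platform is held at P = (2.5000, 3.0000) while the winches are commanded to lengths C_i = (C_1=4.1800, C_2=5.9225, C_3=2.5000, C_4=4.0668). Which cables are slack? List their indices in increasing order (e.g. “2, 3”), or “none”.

cable 1: L_1 = ‖A_1−P‖ = 3.3541;  C_1 = 4.1800 → slack
cable 2: L_2 = ‖A_2−P‖ = 5.5000;  C_2 = 5.9225 → slack
cable 3: L_3 = ‖A_3−P‖ = 2.5000;  C_3 = 2.5000 → taut
cable 4: L_4 = ‖A_4−P‖ = 3.9051;  C_4 = 4.0668 → slack

1, 2, 4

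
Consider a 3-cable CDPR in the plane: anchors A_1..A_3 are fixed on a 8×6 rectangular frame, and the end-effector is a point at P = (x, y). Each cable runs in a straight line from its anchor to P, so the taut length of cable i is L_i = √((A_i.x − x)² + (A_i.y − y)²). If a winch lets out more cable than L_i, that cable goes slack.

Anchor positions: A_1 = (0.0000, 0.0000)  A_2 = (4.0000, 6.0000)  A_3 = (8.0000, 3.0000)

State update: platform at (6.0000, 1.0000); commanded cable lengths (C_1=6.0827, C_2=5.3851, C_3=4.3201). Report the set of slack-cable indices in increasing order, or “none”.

cable 1: √((-6.0000)²+(-1.0000)²)=6.0828, C_1=6.0827: taut
cable 2: √((-2.0000)²+(5.0000)²)=5.3852, C_2=5.3851: taut
cable 3: √((2.0000)²+(2.0000)²)=2.8284, C_3=4.3201: slack

3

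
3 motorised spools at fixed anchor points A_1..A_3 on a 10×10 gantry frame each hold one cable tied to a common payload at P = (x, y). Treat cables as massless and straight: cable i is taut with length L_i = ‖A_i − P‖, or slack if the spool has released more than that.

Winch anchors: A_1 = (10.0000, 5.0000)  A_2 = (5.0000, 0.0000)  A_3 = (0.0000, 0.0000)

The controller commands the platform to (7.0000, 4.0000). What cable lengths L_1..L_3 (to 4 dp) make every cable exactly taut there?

L_1: Δ = A_1−P = (3.0000, 1.0000) → ‖Δ‖ = √10.0000 = 3.1623
L_2: Δ = A_2−P = (-2.0000, -4.0000) → ‖Δ‖ = √20.0000 = 4.4721
L_3: Δ = A_3−P = (-7.0000, -4.0000) → ‖Δ‖ = √65.0000 = 8.0623

(3.1623, 4.4721, 8.0623)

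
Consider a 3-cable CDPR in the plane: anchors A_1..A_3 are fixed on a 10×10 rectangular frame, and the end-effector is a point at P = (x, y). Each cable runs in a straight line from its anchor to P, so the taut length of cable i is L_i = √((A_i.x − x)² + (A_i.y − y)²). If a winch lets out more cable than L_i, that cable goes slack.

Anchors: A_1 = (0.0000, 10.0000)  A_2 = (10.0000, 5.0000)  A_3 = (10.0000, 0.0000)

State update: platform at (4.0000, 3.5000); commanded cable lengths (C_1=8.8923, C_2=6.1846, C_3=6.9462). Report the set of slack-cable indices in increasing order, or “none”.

1

cable 1: √((-4.0000)²+(6.5000)²)=7.6322, C_1=8.8923: slack
cable 2: √((6.0000)²+(1.5000)²)=6.1847, C_2=6.1846: taut
cable 3: √((6.0000)²+(-3.5000)²)=6.9462, C_3=6.9462: taut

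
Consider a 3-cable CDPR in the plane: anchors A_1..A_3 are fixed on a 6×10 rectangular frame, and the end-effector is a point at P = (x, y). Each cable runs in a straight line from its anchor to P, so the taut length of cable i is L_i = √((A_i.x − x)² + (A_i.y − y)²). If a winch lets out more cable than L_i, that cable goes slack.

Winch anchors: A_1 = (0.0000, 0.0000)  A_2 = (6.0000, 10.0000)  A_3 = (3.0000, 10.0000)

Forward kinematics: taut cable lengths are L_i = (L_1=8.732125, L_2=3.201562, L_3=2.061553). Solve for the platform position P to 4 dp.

(3.5000, 8.0000)

circle eqns → linear via eq_j − eq_1; set c_j = A_j·A_j − L_j²
c_1 = 0.0000+0.0000−76.2500 = -76.2500
-12.0000·x − 20.0000·y = c_1−c_2 = -202.0000
-6.0000·x − 20.0000·y = c_1−c_3 = -181.0000
solve first two rows → x=3.5000, y=8.0000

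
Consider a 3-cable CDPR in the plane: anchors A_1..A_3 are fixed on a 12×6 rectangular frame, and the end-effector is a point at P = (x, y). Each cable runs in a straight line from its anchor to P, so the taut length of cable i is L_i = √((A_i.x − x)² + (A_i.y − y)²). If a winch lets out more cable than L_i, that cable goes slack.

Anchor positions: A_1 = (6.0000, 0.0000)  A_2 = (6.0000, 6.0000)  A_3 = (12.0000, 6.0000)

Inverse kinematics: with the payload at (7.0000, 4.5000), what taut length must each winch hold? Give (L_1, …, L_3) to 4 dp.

(4.6098, 1.8028, 5.2202)

L_1: Δ = A_1−P = (-1.0000, -4.5000) → ‖Δ‖ = √21.2500 = 4.6098
L_2: Δ = A_2−P = (-1.0000, 1.5000) → ‖Δ‖ = √3.2500 = 1.8028
L_3: Δ = A_3−P = (5.0000, 1.5000) → ‖Δ‖ = √27.2500 = 5.2202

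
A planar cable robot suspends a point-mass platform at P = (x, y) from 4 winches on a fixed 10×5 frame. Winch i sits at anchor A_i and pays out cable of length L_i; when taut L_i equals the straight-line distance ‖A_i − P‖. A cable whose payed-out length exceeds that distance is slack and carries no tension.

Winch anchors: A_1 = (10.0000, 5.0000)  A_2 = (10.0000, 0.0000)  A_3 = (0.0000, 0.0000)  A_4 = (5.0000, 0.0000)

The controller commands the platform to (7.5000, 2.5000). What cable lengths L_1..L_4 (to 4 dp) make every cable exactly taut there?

L_1 = √((10.0000−7.5000)² + (5.0000−2.5000)²) = 3.5355
L_2 = √((10.0000−7.5000)² + (0.0000−2.5000)²) = 3.5355
L_3 = √((0.0000−7.5000)² + (0.0000−2.5000)²) = 7.9057
L_4 = √((5.0000−7.5000)² + (0.0000−2.5000)²) = 3.5355

(3.5355, 3.5355, 7.9057, 3.5355)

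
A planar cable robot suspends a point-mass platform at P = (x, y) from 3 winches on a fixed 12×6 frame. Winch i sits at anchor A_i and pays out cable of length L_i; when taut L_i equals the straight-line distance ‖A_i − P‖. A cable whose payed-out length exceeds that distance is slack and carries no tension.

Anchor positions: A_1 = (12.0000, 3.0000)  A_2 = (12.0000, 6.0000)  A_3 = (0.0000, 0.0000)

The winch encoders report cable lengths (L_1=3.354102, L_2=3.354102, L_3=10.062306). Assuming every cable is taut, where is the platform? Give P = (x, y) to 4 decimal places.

(9.0000, 4.5000)

expand ‖A_i−P‖²=L_i² and subtract eq 1 (k_i ≔ ‖A_i‖²−L_i²)
k_1 = 144.0000+9.0000−11.2500 = 141.7500
eq1−eq2 → [0.0000  -6.0000]·P = -27.0000
eq1−eq3 → [24.0000  6.0000]·P = 243.0000
2×2 solve → P = (9.0000, 4.5000)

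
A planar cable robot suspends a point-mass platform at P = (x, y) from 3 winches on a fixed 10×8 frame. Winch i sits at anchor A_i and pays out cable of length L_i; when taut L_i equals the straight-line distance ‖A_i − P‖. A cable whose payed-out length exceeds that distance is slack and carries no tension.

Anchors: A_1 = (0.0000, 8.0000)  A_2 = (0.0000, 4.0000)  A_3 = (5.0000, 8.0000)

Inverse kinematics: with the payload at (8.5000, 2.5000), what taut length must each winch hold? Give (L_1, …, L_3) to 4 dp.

L_1 = √((0.0000−8.5000)² + (8.0000−2.5000)²) = 10.1242
L_2 = √((0.0000−8.5000)² + (4.0000−2.5000)²) = 8.6313
L_3 = √((5.0000−8.5000)² + (8.0000−2.5000)²) = 6.5192

(10.1242, 8.6313, 6.5192)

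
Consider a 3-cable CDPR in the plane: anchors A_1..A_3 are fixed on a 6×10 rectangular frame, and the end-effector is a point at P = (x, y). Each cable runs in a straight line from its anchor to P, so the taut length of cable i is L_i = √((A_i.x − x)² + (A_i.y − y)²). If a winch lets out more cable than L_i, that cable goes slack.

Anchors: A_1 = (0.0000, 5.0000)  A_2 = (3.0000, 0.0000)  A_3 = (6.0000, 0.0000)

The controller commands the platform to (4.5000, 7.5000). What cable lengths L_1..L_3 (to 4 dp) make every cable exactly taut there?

(5.1478, 7.6485, 7.6485)

L_1: Δ = A_1−P = (-4.5000, -2.5000) → ‖Δ‖ = √26.5000 = 5.1478
L_2: Δ = A_2−P = (-1.5000, -7.5000) → ‖Δ‖ = √58.5000 = 7.6485
L_3: Δ = A_3−P = (1.5000, -7.5000) → ‖Δ‖ = √58.5000 = 7.6485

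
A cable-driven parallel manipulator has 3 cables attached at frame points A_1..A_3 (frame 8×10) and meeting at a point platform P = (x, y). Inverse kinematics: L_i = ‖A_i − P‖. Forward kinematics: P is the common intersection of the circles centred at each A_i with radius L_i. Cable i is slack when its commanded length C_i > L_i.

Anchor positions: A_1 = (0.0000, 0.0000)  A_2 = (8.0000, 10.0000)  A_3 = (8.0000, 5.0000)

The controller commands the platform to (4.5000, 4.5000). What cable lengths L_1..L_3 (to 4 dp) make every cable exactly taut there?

L_1: Δ = A_1−P = (-4.5000, -4.5000) → ‖Δ‖ = √40.5000 = 6.3640
L_2: Δ = A_2−P = (3.5000, 5.5000) → ‖Δ‖ = √42.5000 = 6.5192
L_3: Δ = A_3−P = (3.5000, 0.5000) → ‖Δ‖ = √12.5000 = 3.5355

(6.3640, 6.5192, 3.5355)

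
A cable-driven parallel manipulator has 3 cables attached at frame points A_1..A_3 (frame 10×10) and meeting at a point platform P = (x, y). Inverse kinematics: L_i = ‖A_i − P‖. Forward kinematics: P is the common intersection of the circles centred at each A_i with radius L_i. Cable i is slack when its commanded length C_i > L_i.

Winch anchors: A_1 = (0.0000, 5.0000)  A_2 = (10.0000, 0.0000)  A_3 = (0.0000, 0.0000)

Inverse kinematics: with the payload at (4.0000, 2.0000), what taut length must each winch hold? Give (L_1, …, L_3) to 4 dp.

cable 1: Δx=-4.0000, Δy=3.0000; L_1 = √(Δx²+Δy²) = 5.0000
cable 2: Δx=6.0000, Δy=-2.0000; L_2 = √(Δx²+Δy²) = 6.3246
cable 3: Δx=-4.0000, Δy=-2.0000; L_3 = √(Δx²+Δy²) = 4.4721

(5.0000, 6.3246, 4.4721)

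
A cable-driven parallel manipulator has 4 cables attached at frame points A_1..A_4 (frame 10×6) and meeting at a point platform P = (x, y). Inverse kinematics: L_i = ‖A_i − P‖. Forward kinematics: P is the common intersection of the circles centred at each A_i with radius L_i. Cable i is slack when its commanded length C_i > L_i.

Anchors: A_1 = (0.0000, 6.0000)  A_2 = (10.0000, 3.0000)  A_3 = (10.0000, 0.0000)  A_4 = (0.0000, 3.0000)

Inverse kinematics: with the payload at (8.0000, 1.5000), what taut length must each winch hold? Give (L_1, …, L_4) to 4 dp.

L_1 = √((0.0000−8.0000)² + (6.0000−1.5000)²) = 9.1788
L_2 = √((10.0000−8.0000)² + (3.0000−1.5000)²) = 2.5000
L_3 = √((10.0000−8.0000)² + (0.0000−1.5000)²) = 2.5000
L_4 = √((0.0000−8.0000)² + (3.0000−1.5000)²) = 8.1394

(9.1788, 2.5000, 2.5000, 8.1394)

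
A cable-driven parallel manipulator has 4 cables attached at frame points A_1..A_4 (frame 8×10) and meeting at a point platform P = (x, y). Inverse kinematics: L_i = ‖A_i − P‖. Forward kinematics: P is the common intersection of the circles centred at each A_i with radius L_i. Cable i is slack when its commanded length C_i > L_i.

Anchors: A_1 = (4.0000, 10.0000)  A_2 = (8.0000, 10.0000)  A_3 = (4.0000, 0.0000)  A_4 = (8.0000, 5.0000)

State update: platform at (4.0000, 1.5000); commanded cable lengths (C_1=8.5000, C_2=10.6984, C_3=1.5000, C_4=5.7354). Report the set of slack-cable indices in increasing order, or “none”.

cable 1: L_1 = ‖A_1−P‖ = 8.5000;  C_1 = 8.5000 → taut
cable 2: L_2 = ‖A_2−P‖ = 9.3941;  C_2 = 10.6984 → slack
cable 3: L_3 = ‖A_3−P‖ = 1.5000;  C_3 = 1.5000 → taut
cable 4: L_4 = ‖A_4−P‖ = 5.3151;  C_4 = 5.7354 → slack

2, 4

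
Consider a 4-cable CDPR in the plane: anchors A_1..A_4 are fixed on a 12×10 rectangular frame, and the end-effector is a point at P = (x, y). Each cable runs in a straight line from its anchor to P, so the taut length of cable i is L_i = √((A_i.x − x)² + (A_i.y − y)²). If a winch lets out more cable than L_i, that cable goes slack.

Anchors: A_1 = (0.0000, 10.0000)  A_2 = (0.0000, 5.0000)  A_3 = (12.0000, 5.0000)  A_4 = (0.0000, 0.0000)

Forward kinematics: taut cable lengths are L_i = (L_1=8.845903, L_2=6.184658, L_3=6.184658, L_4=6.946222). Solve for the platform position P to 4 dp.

expand ‖A_i−P‖²=L_i² and subtract eq 1 (k_i ≔ ‖A_i‖²−L_i²)
k_1 = 0.0000+100.0000−78.2500 = 21.7500
eq1−eq2 → [0.0000  10.0000]·P = 35.0000
eq1−eq3 → [-24.0000  10.0000]·P = -109.0000
eq1−eq4 → [0.0000  20.0000]·P = 70.0000
2×2 solve → P = (6.0000, 3.5000)
check cable 4: ‖A_4−P‖² = 48.2500 ≈ L_4² = 48.2500 ✓

(6.0000, 3.5000)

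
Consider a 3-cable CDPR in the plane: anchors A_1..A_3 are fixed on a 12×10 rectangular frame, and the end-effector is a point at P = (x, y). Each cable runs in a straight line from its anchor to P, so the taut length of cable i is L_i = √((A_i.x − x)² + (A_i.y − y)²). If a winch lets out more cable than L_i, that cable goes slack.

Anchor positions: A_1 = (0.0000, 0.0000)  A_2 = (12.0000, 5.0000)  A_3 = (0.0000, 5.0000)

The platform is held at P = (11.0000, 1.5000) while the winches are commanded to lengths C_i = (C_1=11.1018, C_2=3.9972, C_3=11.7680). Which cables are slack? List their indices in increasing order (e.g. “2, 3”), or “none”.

cable 1: √((-11.0000)²+(-1.5000)²)=11.1018, C_1=11.1018: taut
cable 2: √((1.0000)²+(3.5000)²)=3.6401, C_2=3.9972: slack
cable 3: √((-11.0000)²+(3.5000)²)=11.5434, C_3=11.7680: slack

2, 3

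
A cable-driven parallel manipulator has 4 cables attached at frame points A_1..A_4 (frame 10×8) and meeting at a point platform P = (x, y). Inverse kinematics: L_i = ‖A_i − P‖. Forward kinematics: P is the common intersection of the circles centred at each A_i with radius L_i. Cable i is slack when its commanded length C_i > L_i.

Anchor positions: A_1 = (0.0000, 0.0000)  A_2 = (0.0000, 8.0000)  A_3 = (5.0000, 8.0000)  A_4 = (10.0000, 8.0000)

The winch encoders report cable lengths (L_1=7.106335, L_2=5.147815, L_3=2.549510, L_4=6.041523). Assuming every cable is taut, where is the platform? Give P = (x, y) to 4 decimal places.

expand ‖A_i−P‖²=L_i² and subtract eq 1 (q_i ≔ ‖A_i‖²−L_i²)
q_1 = 0.0000+0.0000−50.5000 = -50.5000
eq1−eq2 → [0.0000  -16.0000]·P = -88.0000
eq1−eq3 → [-10.0000  -16.0000]·P = -133.0000
eq1−eq4 → [-20.0000  -16.0000]·P = -178.0000
2×2 solve → P = (4.5000, 5.5000)
check cable 4: ‖A_4−P‖² = 36.5000 ≈ L_4² = 36.5000 ✓

(4.5000, 5.5000)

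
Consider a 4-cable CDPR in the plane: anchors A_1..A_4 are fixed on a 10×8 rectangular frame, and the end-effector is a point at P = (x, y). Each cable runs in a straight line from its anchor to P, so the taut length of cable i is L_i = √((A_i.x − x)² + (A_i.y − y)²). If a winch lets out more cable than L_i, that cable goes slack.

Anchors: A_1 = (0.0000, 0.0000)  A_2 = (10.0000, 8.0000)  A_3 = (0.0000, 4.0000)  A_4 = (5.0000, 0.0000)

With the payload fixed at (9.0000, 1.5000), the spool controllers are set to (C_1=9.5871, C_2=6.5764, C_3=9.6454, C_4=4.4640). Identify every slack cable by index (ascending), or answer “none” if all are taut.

1, 3, 4

cable 1: L_1 = ‖A_1−P‖ = 9.1241;  C_1 = 9.5871 → slack
cable 2: L_2 = ‖A_2−P‖ = 6.5765;  C_2 = 6.5764 → taut
cable 3: L_3 = ‖A_3−P‖ = 9.3408;  C_3 = 9.6454 → slack
cable 4: L_4 = ‖A_4−P‖ = 4.2720;  C_4 = 4.4640 → slack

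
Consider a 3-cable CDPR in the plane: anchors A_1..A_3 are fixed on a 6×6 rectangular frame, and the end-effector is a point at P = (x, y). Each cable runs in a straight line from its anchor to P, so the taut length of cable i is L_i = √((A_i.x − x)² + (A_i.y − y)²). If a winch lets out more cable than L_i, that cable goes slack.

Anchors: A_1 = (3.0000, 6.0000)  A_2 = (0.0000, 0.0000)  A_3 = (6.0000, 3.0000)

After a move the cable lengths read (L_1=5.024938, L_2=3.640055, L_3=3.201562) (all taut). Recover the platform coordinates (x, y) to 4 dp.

(3.5000, 1.0000)

circle eqns → linear via eq_j − eq_1; set c_j = A_j·A_j − L_j²
c_1 = 9.0000+36.0000−25.2500 = 19.7500
6.0000·x + 12.0000·y = c_1−c_2 = 33.0000
-6.0000·x + 6.0000·y = c_1−c_3 = -15.0000
solve first two rows → x=3.5000, y=1.0000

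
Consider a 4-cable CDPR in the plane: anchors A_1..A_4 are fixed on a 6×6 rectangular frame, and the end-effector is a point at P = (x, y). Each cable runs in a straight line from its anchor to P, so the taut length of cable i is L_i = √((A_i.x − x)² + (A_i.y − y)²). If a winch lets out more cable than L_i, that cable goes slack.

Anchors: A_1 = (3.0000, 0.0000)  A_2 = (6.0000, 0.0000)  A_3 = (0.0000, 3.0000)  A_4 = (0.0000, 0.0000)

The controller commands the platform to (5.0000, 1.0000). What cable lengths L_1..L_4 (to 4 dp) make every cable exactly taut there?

L_1: Δ = A_1−P = (-2.0000, -1.0000) → ‖Δ‖ = √5.0000 = 2.2361
L_2: Δ = A_2−P = (1.0000, -1.0000) → ‖Δ‖ = √2.0000 = 1.4142
L_3: Δ = A_3−P = (-5.0000, 2.0000) → ‖Δ‖ = √29.0000 = 5.3852
L_4: Δ = A_4−P = (-5.0000, -1.0000) → ‖Δ‖ = √26.0000 = 5.0990

(2.2361, 1.4142, 5.3852, 5.0990)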